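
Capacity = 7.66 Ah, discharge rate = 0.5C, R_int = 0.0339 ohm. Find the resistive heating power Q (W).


Step 1: I = C_rate * capacity = 0.5 * 7.66 = 3.83 A
Step 2: Q = I^2 * R = 3.83^2 * 0.0339 = 14.669 * 0.0339 = 0.4973 W

0.4973 W


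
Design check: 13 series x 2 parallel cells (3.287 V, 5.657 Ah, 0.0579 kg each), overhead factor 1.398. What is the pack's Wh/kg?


Step 1: V_pack = 13 * 3.287 = 42.731 V
Step 2: C_pack = 2 * 5.657 = 11.314 Ah
Step 3: E_pack = V_pack * C_pack = 42.731 * 11.314 = 483.46 Wh
Step 4: m_pack = 13 * 2 * 0.0579 * 1.398 = 2.1045 kg
Step 5: ED = E_pack / m_pack = 483.46 / 2.1045 = 229.7 Wh/kg

229.7 Wh/kg


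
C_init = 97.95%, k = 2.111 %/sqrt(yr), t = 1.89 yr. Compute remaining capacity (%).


sqrt(t) = sqrt(1.89) = 1.3748
C_final = 97.95 - 2.111 * 1.3748 = 95.05%

95.05%


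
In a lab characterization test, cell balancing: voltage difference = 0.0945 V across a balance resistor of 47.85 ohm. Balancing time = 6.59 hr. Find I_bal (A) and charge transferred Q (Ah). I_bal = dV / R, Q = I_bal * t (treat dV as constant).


First, Ohm's law: I_bal = 0.0945 V / 47.85 ohm = 0.0019749 A
Then Q = I * t = 0.0019749 A * 6.59 hr = 0.01301 Ah

I=0.0019749 A, Q=0.01301 Ah


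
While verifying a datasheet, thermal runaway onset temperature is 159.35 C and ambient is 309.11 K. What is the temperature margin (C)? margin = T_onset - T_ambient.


Convert: T_ambient = 309.11 K = 35.96 C
margin = 159.35 - 35.96 = 123.39 C

123.39 C


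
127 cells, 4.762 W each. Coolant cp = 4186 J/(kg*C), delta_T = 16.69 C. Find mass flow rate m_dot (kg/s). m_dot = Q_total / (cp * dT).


Q_total = 127 * 4.762 = 604.77 W
m_dot = Q_total / (cp * dT) = 604.77 / (4186 * 16.69) = 0.008656 kg/s

0.008656 kg/s


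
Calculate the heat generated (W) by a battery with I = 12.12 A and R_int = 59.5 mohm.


Convert: R = 59.5 mohm = 0.0595 ohm
Q = I^2 * R = 12.12^2 * 0.0595 = 8.740 W

8.740 W


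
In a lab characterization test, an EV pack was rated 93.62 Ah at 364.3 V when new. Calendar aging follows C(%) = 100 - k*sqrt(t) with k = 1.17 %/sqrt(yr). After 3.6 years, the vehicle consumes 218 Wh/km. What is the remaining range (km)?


Step 1: capacity retention = 100 - 1.17 * sqrt(3.6) = 100 - 1.17 * 1.8974 = 97.78%
Step 2: C_now = 93.62 * 97.78/100 = 91.542 Ah
Step 3: E_pack = V * C_now = 364.3 * 91.542 = 33349 Wh
Step 4: range = E_pack / consumption = 33349 / 218 = 153.0 km

153.0 km


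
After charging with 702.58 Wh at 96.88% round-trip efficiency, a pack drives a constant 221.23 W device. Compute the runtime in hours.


Step 1: E_discharge = eta/100 * E_charge = 96.88/100 * 702.58 = 680.66 Wh
Step 2: t = E_discharge / P = 680.66 / 221.23 = 3.077 hr

3.077 hr


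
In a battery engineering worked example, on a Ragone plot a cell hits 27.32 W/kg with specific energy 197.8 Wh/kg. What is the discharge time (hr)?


t = E / P = 197.8 / 27.32 = 7.240 hr

7.240 hr


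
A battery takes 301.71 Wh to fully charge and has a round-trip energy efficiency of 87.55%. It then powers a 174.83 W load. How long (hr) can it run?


Step 1: E_discharge = eta/100 * E_charge = 87.55/100 * 301.71 = 264.15 Wh
Step 2: t = E_discharge / P = 264.15 / 174.83 = 1.511 hr

1.511 hr


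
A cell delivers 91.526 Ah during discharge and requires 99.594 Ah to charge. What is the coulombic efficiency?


eta_c = Q_dis / Q_chg * 100 = 91.526 / 99.594 * 100 = 91.90%

91.90%


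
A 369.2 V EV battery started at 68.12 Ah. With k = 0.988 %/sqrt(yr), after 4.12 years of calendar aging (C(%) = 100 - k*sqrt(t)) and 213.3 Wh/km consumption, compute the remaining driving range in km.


Step 1: capacity retention = 100 - 0.988 * sqrt(4.12) = 100 - 0.988 * 2.0298 = 97.995%
Step 2: C_now = 68.12 * 97.995/100 = 66.754 Ah
Step 3: E_pack = V * C_now = 369.2 * 66.754 = 24646 Wh
Step 4: range = E_pack / consumption = 24646 / 213.3 = 115.5 km

115.5 km


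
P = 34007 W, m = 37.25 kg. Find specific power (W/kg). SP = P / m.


Specific power = 34007 W / 37.25 kg = 912.9 W/kg

912.9 W/kg


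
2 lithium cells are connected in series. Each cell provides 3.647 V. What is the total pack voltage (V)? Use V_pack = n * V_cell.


With 2 cells in series at 3.647 V each, V_pack = 7.294 V

7.294 V


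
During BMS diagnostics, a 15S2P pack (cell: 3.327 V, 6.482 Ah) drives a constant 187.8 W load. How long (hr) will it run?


Step 1: E_pack = Ns * V_cell * Np * C_cell = 15 * 3.327 * 2 * 6.482 = 646.97 Wh
Step 2: t = E_pack / P = 646.97 / 187.8 = 3.445 hr

3.445 hr


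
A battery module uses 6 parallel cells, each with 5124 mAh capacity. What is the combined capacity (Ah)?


Convert: C_cell = 5124 mAh = 5.124 Ah
C_total = 6 * 5.124 = 30.744 Ah

30.744 Ah


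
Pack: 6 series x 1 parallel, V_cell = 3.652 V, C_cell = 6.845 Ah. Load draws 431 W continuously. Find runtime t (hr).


Step 1: E_pack = Ns * V_cell * Np * C_cell = 6 * 3.652 * 1 * 6.845 = 149.99 Wh
Step 2: t = E_pack / P = 149.99 / 431 = 0.3480 hr

0.3480 hr


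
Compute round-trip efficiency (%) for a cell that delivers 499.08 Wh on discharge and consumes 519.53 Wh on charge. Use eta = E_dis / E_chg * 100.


eta_e = E_dis / E_chg * 100 = 499.08 / 519.53 * 100 = 96.06%

96.06%


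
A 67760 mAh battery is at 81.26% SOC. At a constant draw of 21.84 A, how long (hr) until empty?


Convert: C_total = 67760 mAh = 67.76 Ah
Step 1: remaining = SOC/100 * C_total = 81.26/100 * 67.76 = 55.062 Ah
Step 2: t = remaining / I = 55.062 / 21.84 = 2.521 hr

2.521 hr


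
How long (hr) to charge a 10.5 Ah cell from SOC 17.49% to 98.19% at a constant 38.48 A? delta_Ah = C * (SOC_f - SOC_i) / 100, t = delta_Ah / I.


Step 1: dSOC = 98.19% - 17.49% = 80.7%
Step 2: delta_Ah = 10.5 * 80.7 / 100 = 8.4735 Ah
Step 3: t = 8.4735 / 38.48 = 0.2202 hr

0.2202 hr


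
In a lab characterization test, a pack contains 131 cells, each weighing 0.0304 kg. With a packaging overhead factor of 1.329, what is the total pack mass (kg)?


m_pack = n * m_cell * overhead = 131 * 0.0304 * 1.329 = 5.293 kg

5.293 kg


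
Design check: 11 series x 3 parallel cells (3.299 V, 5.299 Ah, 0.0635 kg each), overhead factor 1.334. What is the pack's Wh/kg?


Step 1: V_pack = 11 * 3.299 = 36.289 V
Step 2: C_pack = 3 * 5.299 = 15.897 Ah
Step 3: E_pack = V_pack * C_pack = 36.289 * 15.897 = 576.89 Wh
Step 4: m_pack = 11 * 3 * 0.0635 * 1.334 = 2.7954 kg
Step 5: ED = E_pack / m_pack = 576.89 / 2.7954 = 206.4 Wh/kg

206.4 Wh/kg


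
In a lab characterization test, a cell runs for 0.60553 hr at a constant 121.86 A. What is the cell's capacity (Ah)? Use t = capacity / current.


C = I * t = 121.86 * 0.60553 = 73.79 Ah

73.79 Ah


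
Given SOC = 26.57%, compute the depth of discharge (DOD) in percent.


Complement of SOC: DOD = 100% - 26.57% = 73.43%

73.43%


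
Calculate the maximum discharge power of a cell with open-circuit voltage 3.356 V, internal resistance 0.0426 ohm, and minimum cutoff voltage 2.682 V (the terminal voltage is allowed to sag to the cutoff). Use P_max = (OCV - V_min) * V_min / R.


P_max = (OCV - V_min) * V_min / R = (3.356 - 2.682) * 2.682 / 0.0426 = 0.674 * 2.682 / 0.0426 = 42.43 W

42.43 W


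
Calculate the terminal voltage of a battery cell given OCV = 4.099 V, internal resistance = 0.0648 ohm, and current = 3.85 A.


V = OCV - I*R = 4.099 - 3.85 * 0.0648 = 3.850 V

3.850 V


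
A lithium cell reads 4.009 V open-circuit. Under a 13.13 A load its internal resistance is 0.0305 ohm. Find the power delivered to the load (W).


Step 1: V_terminal = OCV - I*R = 4.009 - 13.13 * 0.0305 = 3.6085 V
Step 2: P_out = V_terminal * I = 3.6085 * 13.13 = 47.38 W

47.38 W


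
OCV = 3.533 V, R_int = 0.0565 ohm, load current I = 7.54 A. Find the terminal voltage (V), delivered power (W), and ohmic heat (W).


Step 1: V_terminal = OCV - I*R = 3.533 - 7.54 * 0.0565 = 3.107 V
Step 2: P_out = V_terminal * I = 3.107 * 7.54 = 23.43 W
Step 3: Q = I^2 * R = 7.54^2 * 0.0565 = 3.212 W

V=3.107 V, P=23.43 W, Q=3.212 W


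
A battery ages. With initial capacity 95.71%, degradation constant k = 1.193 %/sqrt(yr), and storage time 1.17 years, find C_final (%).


sqrt(t) = sqrt(1.17) = 1.0817
C_final = 95.71 - 1.193 * 1.0817 = 94.42%

94.42%


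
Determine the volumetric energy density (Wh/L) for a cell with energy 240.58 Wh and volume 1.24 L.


ED = E / V = 240.58 / 1.24 = 194.0 Wh/L

194.0 Wh/L


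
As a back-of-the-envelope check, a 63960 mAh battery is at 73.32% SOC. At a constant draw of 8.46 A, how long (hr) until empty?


Convert: C_total = 63960 mAh = 63.96 Ah
Step 1: remaining = SOC/100 * C_total = 73.32/100 * 63.96 = 46.895 Ah
Step 2: t = remaining / I = 46.895 / 8.46 = 5.543 hr

5.543 hr


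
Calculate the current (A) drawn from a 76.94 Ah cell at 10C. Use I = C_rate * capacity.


I = C_rate * capacity = 10 * 76.94 = 769.4 A

769.4 A


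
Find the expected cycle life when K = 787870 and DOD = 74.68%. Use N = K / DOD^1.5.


DOD^1.5 = 645.37
N = K / DOD^1.5 = 787870 / 645.37 = 1221

1221 cycles


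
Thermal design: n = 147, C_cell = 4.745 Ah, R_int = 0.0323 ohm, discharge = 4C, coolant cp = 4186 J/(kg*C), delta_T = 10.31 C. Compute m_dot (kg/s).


Step 1: I = 4 * 4.745 = 18.98 A
Step 2: Q_cell = I^2 * R = 18.98^2 * 0.0323 = 11.636 W
Step 3: Q_total = 147 * 11.636 = 1710.5 W
Step 4: m_dot = Q_total / (cp * dT) = 1710.5 / (4186 * 10.31) = 0.03963 kg/s

0.03963 kg/s


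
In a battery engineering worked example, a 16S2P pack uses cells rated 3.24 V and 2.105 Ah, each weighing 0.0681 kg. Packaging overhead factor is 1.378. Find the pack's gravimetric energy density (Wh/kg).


Step 1: V_pack = 16 * 3.24 = 51.84 V
Step 2: C_pack = 2 * 2.105 = 4.21 Ah
Step 3: E_pack = V_pack * C_pack = 51.84 * 4.21 = 218.25 Wh
Step 4: m_pack = 16 * 2 * 0.0681 * 1.378 = 3.0029 kg
Step 5: ED = E_pack / m_pack = 218.25 / 3.0029 = 72.68 Wh/kg

72.68 Wh/kg


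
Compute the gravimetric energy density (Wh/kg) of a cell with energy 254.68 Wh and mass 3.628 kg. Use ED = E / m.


ED = E / m = 254.68 / 3.628 = 70.20 Wh/kg

70.20 Wh/kg


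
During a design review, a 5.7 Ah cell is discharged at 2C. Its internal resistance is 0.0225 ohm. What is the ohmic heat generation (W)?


Step 1: I = C_rate * capacity = 2 * 5.7 = 11.4 A
Step 2: Q = I^2 * R = 11.4^2 * 0.0225 = 129.96 * 0.0225 = 2.924 W

2.924 W


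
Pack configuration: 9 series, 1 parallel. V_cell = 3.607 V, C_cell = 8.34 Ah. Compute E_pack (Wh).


E = Ns * Vcell * Np * Ccell = 9 * 3.607 * 1 * 8.34 = 270.7 Wh

270.7 Wh


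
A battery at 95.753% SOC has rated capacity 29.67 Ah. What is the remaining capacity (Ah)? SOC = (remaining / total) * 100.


remaining = SOC / 100 * total = 95.753 / 100 * 29.67 = 28.41 Ah

28.41 Ah


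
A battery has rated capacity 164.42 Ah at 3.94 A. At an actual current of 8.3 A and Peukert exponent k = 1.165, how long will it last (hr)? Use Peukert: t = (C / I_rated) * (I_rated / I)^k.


t_rated = C / I_rated = 164.42 / 3.94 = 41.731 hr
(I_rated/I)^k = (0.4747)^1.165 = 0.41979
t = t_rated * (I_rated/I)^k = 41.731 * 0.41979 = 17.52 hr

17.52 hr


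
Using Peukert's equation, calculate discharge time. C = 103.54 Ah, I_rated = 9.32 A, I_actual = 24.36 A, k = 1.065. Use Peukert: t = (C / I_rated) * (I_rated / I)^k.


Step 1: t_rated = C / I_rated = 103.54 / 9.32 = 11.109 hr
Step 2: ratio = 9.32 / 24.36 = 0.38259
Step 3: ratio^k = 0.38259^1.065 = 0.35943
Step 4: t = t_rated * ratio^k = 11.109 * 0.35943 = 3.993 hr

3.993 hr


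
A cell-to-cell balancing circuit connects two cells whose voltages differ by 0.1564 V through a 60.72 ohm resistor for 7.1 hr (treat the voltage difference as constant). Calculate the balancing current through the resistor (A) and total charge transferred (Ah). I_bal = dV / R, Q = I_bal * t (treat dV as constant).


First, Ohm's law: I_bal = 0.1564 V / 60.72 ohm = 0.0025758 A
Then Q = I * t = 0.0025758 A * 7.1 hr = 0.01829 Ah

I=0.0025758 A, Q=0.01829 Ah


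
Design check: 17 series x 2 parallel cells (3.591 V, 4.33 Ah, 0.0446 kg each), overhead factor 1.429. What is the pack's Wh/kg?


Step 1: V_pack = 17 * 3.591 = 61.047 V
Step 2: C_pack = 2 * 4.33 = 8.66 Ah
Step 3: E_pack = V_pack * C_pack = 61.047 * 8.66 = 528.67 Wh
Step 4: m_pack = 17 * 2 * 0.0446 * 1.429 = 2.1669 kg
Step 5: ED = E_pack / m_pack = 528.67 / 2.1669 = 244.0 Wh/kg

244.0 Wh/kg


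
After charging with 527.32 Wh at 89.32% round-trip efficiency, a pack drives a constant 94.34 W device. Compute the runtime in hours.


Step 1: E_discharge = eta/100 * E_charge = 89.32/100 * 527.32 = 471 Wh
Step 2: t = E_discharge / P = 471 / 94.34 = 4.993 hr

4.993 hr


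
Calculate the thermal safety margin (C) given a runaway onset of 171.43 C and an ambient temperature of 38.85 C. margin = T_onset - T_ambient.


margin = T_onset - T_ambient = 171.43 - 38.85 = 132.58 C

132.58 C


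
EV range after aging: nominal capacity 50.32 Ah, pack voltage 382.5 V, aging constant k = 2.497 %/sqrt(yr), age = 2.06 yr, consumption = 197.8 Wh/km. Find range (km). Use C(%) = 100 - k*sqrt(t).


Step 1: capacity retention = 100 - 2.497 * sqrt(2.06) = 100 - 2.497 * 1.4353 = 96.416%
Step 2: C_now = 50.32 * 96.416/100 = 48.517 Ah
Step 3: E_pack = V * C_now = 382.5 * 48.517 = 18558 Wh
Step 4: range = E_pack / consumption = 18558 / 197.8 = 93.82 km

93.82 km


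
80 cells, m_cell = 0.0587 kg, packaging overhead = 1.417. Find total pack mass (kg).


m_pack = n * m_cell * overhead = 80 * 0.0587 * 1.417 = 6.654 kg

6.654 kg


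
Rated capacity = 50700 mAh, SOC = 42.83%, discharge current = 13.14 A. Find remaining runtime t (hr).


Convert: C_total = 50700 mAh = 50.7 Ah
Step 1: remaining = SOC/100 * C_total = 42.83/100 * 50.7 = 21.715 Ah
Step 2: t = remaining / I = 21.715 / 13.14 = 1.653 hr

1.653 hr


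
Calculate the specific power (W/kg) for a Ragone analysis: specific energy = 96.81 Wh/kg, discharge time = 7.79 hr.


Specific power = 96.81 Wh/kg / 7.79 hr = 12.43 W/kg

12.43 W/kg


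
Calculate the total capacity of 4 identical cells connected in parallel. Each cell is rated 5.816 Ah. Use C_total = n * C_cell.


C_total = 4 * 5.816 = 23.264 Ah

23.264 Ah


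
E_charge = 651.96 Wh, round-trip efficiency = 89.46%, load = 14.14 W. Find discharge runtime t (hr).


Step 1: E_discharge = eta/100 * E_charge = 89.46/100 * 651.96 = 583.24 Wh
Step 2: t = E_discharge / P = 583.24 / 14.14 = 41.25 hr

41.25 hr


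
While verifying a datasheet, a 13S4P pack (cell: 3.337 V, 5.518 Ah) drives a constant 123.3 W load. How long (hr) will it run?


Step 1: E_pack = Ns * V_cell * Np * C_cell = 13 * 3.337 * 4 * 5.518 = 957.51 Wh
Step 2: t = E_pack / P = 957.51 / 123.3 = 7.766 hr

7.766 hr


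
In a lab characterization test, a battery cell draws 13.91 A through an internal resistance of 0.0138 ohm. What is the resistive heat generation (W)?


Q = I^2 * R = 13.91^2 * 0.0138 = 2.670 W

2.670 W


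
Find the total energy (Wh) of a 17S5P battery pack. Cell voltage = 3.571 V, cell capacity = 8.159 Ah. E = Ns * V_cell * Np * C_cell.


V_pack = 17 * 3.571 = 60.707 V
C_pack = 5 * 8.159 = 40.795 Ah
E = V_pack * C_pack = 60.707 * 40.795 = 2477 Wh

2477 Wh


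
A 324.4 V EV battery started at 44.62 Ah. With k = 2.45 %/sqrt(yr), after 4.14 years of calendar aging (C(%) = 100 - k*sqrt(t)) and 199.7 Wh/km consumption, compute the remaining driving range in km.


Step 1: capacity retention = 100 - 2.45 * sqrt(4.14) = 100 - 2.45 * 2.0347 = 95.015%
Step 2: C_now = 44.62 * 95.015/100 = 42.396 Ah
Step 3: E_pack = V * C_now = 324.4 * 42.396 = 13753 Wh
Step 4: range = E_pack / consumption = 13753 / 199.7 = 68.87 km

68.87 km


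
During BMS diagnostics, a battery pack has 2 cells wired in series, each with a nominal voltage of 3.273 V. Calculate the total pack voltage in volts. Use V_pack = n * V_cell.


V_pack = n * V_cell = 2 * 3.273 = 6.546 V

6.546 V


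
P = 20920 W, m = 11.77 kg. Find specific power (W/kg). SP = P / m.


Specific power = 20920 W / 11.77 kg = 1777 W/kg

1777 W/kg


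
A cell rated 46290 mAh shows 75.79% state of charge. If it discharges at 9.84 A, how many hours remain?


Convert: C_total = 46290 mAh = 46.29 Ah
Step 1: remaining = SOC/100 * C_total = 75.79/100 * 46.29 = 35.083 Ah
Step 2: t = remaining / I = 35.083 / 9.84 = 3.565 hr

3.565 hr


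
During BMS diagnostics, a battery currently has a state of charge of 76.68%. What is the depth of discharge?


Complement of SOC: DOD = 100% - 76.68% = 23.32%

23.32%


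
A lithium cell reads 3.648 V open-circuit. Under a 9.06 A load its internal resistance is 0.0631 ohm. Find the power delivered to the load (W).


Step 1: V_terminal = OCV - I*R = 3.648 - 9.06 * 0.0631 = 3.0763 V
Step 2: P_out = V_terminal * I = 3.0763 * 9.06 = 27.87 W

27.87 W


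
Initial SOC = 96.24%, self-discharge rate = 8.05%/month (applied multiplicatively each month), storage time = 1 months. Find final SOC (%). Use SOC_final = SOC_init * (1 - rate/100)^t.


decay = (1 - 8.05/100)^1 = 0.9195
SOC_final = 96.24 * 0.9195 = 88.49%

88.49%


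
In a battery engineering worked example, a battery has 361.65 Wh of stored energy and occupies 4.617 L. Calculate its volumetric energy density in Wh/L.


Volumetric ED = 361.65 Wh / 4.617 L = 78.33 Wh/L

78.33 Wh/L


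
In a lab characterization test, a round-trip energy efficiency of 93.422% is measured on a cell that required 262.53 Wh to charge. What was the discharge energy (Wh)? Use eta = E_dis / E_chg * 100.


E_dis = eta/100 * E_chg = 93.422/100 * 262.53 = 245.3 Wh

245.3 Wh


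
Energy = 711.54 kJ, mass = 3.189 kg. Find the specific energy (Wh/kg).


Convert: E = 711.54 kJ = 197.65 Wh
ED = E / m = 197.65 / 3.189 = 61.98 Wh/kg

61.98 Wh/kg


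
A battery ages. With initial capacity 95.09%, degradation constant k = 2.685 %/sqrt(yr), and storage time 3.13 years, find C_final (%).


Step 1: sqrt(3.13 yr) = 1.7692
Step 2: drop = 2.685 * 1.7692 = 4.7503
Step 3: C_final = 95.09 - 4.7503 = 90.34%

90.34%


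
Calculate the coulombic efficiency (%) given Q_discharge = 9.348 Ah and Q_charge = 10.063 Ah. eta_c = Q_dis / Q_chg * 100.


Coulombic efficiency = 9.348/10.063 * 100% = 92.89%

92.89%


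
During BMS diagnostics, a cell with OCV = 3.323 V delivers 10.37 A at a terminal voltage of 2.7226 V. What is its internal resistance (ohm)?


R = (OCV - V) / I = (3.323 - 2.7226) / 10.37 = 0.05790 ohm

0.05790 ohm


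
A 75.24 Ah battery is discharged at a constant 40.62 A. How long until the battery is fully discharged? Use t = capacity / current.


Runtime = 75.24 Ah / 40.62 A = 1.852 hr

1.852 hr


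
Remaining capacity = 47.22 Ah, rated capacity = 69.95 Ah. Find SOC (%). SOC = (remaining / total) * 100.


SOC = (remaining / total) * 100 = (47.22 / 69.95) * 100 = 67.51%

67.51%


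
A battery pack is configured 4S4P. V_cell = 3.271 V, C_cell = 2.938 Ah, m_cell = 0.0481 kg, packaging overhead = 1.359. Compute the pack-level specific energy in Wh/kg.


Step 1: V_pack = 4 * 3.271 = 13.084 V
Step 2: C_pack = 4 * 2.938 = 11.752 Ah
Step 3: E_pack = V_pack * C_pack = 13.084 * 11.752 = 153.76 Wh
Step 4: m_pack = 4 * 4 * 0.0481 * 1.359 = 1.0459 kg
Step 5: ED = E_pack / m_pack = 153.76 / 1.0459 = 147.0 Wh/kg

147.0 Wh/kg


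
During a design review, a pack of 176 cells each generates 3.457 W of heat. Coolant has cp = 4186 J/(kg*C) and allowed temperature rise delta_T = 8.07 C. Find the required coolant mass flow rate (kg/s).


Q_total = 176 * 3.457 = 608.43 W
m_dot = Q_total / (cp * dT) = 608.43 / (4186 * 8.07) = 0.01801 kg/s

0.01801 kg/s


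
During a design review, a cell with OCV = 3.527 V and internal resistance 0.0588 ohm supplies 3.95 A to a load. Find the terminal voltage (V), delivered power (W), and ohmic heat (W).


Step 1: V_terminal = OCV - I*R = 3.527 - 3.95 * 0.0588 = 3.2947 V
Step 2: P_out = V_terminal * I = 3.2947 * 3.95 = 13.01 W
Step 3: Q = I^2 * R = 3.95^2 * 0.0588 = 0.9174 W

V=3.2947 V, P=13.01 W, Q=0.9174 W


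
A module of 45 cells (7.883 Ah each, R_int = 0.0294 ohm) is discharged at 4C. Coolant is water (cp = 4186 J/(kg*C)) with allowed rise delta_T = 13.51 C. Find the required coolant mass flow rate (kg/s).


Step 1: I = 4 * 7.883 = 31.532 A
Step 2: Q_cell = I^2 * R = 31.532^2 * 0.0294 = 29.231 W
Step 3: Q_total = 45 * 29.231 = 1315.4 W
Step 4: m_dot = Q_total / (cp * dT) = 1315.4 / (4186 * 13.51) = 0.02326 kg/s

0.02326 kg/s


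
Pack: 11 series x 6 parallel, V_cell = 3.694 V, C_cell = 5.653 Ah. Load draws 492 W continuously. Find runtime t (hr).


Step 1: E_pack = Ns * V_cell * Np * C_cell = 11 * 3.694 * 6 * 5.653 = 1378.2 Wh
Step 2: t = E_pack / P = 1378.2 / 492 = 2.801 hr

2.801 hr


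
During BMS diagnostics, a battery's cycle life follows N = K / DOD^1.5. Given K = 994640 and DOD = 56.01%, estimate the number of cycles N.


Step 1: DOD^1.5 = 56.01^1.5 = 419.18
Step 2: N = 994640 / 419.18 = 2373 cycles

2373 cycles


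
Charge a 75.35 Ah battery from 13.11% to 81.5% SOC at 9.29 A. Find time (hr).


delta_Ah = 75.35 * (81.5 - 13.11) / 100 = 51.532 Ah
t = delta_Ah / I = 51.532 / 9.29 = 5.547 hr

5.547 hr


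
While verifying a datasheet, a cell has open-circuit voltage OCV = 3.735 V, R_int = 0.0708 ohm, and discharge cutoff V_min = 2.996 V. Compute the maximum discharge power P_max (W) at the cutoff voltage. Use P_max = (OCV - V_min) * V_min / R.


dV = OCV - V_min = 0.739 V (so I_max = dV / R)
P_max = dV * V_min / R = 0.739 * 2.996 / 0.0708 = 31.27 W

31.27 W


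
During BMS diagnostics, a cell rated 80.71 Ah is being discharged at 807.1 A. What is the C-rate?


Rearranging: C_rate = 807.1 / 80.71 = 10C

10C


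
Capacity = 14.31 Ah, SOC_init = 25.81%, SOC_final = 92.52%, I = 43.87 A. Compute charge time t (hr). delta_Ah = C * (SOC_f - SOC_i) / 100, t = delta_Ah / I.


Step 1: dSOC = 92.52% - 25.81% = 66.71%
Step 2: delta_Ah = 14.31 * 66.71 / 100 = 9.5462 Ah
Step 3: t = 9.5462 / 43.87 = 0.2176 hr

0.2176 hr


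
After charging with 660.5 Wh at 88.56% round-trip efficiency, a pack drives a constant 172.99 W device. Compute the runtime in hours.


Step 1: E_discharge = eta/100 * E_charge = 88.56/100 * 660.5 = 584.94 Wh
Step 2: t = E_discharge / P = 584.94 / 172.99 = 3.381 hr

3.381 hr


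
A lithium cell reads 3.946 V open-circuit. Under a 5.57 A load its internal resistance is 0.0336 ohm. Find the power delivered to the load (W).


Step 1: V_terminal = OCV - I*R = 3.946 - 5.57 * 0.0336 = 3.7588 V
Step 2: P_out = V_terminal * I = 3.7588 * 5.57 = 20.94 W

20.94 W


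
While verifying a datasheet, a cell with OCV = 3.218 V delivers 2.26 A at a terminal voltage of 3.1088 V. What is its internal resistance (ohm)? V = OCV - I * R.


R = (OCV - V) / I = (3.218 - 3.1088) / 2.26 = 0.04832 ohm

0.04832 ohm


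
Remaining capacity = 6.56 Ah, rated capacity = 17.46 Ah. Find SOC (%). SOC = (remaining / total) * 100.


SOC% = 6.56 / 17.46 * 100 = 37.57%

37.57%


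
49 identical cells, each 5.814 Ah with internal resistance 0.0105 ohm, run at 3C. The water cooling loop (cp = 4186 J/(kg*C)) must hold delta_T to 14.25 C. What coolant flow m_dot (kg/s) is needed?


Step 1: I = 3 * 5.814 = 17.442 A
Step 2: Q_cell = I^2 * R = 17.442^2 * 0.0105 = 3.1943 W
Step 3: Q_total = 49 * 3.1943 = 156.52 W
Step 4: m_dot = Q_total / (cp * dT) = 156.52 / (4186 * 14.25) = 0.002624 kg/s

0.002624 kg/s


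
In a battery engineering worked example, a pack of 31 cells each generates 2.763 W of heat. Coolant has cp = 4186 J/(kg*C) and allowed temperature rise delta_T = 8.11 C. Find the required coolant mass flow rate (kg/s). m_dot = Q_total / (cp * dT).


Q_total = 31 * 2.763 = 85.653 W
m_dot = Q_total / (cp * dT) = 85.653 / (4186 * 8.11) = 0.002523 kg/s

0.002523 kg/s


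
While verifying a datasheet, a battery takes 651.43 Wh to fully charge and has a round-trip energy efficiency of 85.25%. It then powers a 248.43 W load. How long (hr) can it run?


Step 1: E_discharge = eta/100 * E_charge = 85.25/100 * 651.43 = 555.34 Wh
Step 2: t = E_discharge / P = 555.34 / 248.43 = 2.235 hr

2.235 hr


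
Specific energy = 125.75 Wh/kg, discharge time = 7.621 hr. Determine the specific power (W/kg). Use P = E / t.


Specific power = 125.75 Wh/kg / 7.621 hr = 16.50 W/kg

16.50 W/kg


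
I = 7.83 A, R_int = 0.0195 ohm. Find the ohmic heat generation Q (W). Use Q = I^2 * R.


Q = I^2 * R = 7.83^2 * 0.0195 = 1.196 W

1.196 W


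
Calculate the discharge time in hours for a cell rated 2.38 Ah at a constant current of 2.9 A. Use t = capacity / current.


t = capacity / current = 2.38 / 2.9 = 0.8207 hr

0.8207 hr


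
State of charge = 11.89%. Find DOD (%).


Complement of SOC: DOD = 100% - 11.89% = 88.11%

88.11%


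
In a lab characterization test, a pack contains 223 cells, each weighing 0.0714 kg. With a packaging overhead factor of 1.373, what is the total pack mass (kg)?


m_pack = n * m_cell * overhead = 223 * 0.0714 * 1.373 = 21.86 kg

21.86 kg


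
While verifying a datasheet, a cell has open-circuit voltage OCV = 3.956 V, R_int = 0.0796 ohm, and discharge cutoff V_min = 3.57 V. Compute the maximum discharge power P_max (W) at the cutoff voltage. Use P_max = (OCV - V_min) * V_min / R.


dV = OCV - V_min = 0.386 V (so I_max = dV / R)
P_max = dV * V_min / R = 0.386 * 3.57 / 0.0796 = 17.31 W

17.31 W


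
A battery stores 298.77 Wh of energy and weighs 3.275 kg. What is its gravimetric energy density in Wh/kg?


ED = E / m = 298.77 / 3.275 = 91.23 Wh/kg

91.23 Wh/kg


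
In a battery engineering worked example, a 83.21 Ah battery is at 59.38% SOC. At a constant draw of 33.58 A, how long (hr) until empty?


Step 1: remaining = SOC/100 * C_total = 59.38/100 * 83.21 = 49.41 Ah
Step 2: t = remaining / I = 49.41 / 33.58 = 1.471 hr

1.471 hr


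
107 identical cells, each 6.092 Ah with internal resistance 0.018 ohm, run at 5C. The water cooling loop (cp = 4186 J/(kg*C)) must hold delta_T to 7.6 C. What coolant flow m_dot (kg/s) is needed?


Step 1: I = 5 * 6.092 = 30.46 A
Step 2: Q_cell = I^2 * R = 30.46^2 * 0.018 = 16.701 W
Step 3: Q_total = 107 * 16.701 = 1787 W
Step 4: m_dot = Q_total / (cp * dT) = 1787 / (4186 * 7.6) = 0.05617 kg/s

0.05617 kg/s


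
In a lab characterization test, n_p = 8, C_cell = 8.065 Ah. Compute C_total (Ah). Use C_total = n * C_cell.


C_total = 8 * 8.065 = 64.52 Ah

64.52 Ah


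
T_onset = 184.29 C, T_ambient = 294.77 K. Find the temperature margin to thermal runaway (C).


Convert: T_ambient = 294.77 K = 21.62 C
margin = 184.29 - 21.62 = 162.67 C

162.67 C


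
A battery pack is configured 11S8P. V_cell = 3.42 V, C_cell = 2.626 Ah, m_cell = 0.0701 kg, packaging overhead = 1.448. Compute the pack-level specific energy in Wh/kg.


Step 1: V_pack = 11 * 3.42 = 37.62 V
Step 2: C_pack = 8 * 2.626 = 21.008 Ah
Step 3: E_pack = V_pack * C_pack = 37.62 * 21.008 = 790.32 Wh
Step 4: m_pack = 11 * 8 * 0.0701 * 1.448 = 8.9324 kg
Step 5: ED = E_pack / m_pack = 790.32 / 8.9324 = 88.48 Wh/kg

88.48 Wh/kg


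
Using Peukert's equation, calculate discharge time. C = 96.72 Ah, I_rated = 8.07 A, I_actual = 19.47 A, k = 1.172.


t_rated = C / I_rated = 96.72 / 8.07 = 11.985 hr
(I_rated/I)^k = (0.41448)^1.172 = 0.35622
t = t_rated * (I_rated/I)^k = 11.985 * 0.35622 = 4.269 hr

4.269 hr


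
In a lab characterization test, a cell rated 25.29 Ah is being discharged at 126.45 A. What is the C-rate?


C_rate = I / capacity = 126.45 / 25.29 = 5C

5C


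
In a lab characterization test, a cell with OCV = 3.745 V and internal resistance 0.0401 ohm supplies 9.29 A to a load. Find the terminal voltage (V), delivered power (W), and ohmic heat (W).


Step 1: V_terminal = OCV - I*R = 3.745 - 9.29 * 0.0401 = 3.3725 V
Step 2: P_out = V_terminal * I = 3.3725 * 9.29 = 31.33 W
Step 3: Q = I^2 * R = 9.29^2 * 0.0401 = 3.461 W

V=3.3725 V, P=31.33 W, Q=3.461 W


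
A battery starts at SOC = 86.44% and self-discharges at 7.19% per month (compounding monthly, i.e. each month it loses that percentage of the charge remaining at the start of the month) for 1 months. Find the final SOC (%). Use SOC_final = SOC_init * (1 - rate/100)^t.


Monthly retention factor = 1 - 7.19/100 = 0.9281
Over 1 months: factor^1 = 0.9281
SOC_final = 86.44 * 0.9281 = 80.22%

80.22%


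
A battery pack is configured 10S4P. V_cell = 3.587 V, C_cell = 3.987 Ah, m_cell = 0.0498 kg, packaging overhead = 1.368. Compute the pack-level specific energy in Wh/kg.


Step 1: V_pack = 10 * 3.587 = 35.87 V
Step 2: C_pack = 4 * 3.987 = 15.948 Ah
Step 3: E_pack = V_pack * C_pack = 35.87 * 15.948 = 572.05 Wh
Step 4: m_pack = 10 * 4 * 0.0498 * 1.368 = 2.7251 kg
Step 5: ED = E_pack / m_pack = 572.05 / 2.7251 = 209.9 Wh/kg

209.9 Wh/kg


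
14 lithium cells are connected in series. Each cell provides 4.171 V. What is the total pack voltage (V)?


With 14 cells in series at 4.171 V each, V_pack = 58.394 V

58.394 V


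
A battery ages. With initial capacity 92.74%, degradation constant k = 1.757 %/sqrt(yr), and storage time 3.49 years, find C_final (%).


sqrt(t) = sqrt(3.49) = 1.8682
C_final = 92.74 - 1.757 * 1.8682 = 89.46%

89.46%


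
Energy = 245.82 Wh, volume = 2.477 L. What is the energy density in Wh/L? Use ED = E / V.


ED = E / V = 245.82 / 2.477 = 99.24 Wh/L

99.24 Wh/L


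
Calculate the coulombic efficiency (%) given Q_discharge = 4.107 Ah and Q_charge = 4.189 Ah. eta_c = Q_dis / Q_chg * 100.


eta_c = Q_dis / Q_chg * 100 = 4.107 / 4.189 * 100 = 98.04%

98.04%


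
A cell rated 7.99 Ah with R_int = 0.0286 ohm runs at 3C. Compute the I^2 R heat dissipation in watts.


Step 1: I = C_rate * capacity = 3 * 7.99 = 23.97 A
Step 2: Q = I^2 * R = 23.97^2 * 0.0286 = 574.56 * 0.0286 = 16.43 W

16.43 W


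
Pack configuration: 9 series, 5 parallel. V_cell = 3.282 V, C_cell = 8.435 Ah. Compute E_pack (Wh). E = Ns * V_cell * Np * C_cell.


E = Ns * Vcell * Np * Ccell = 9 * 3.282 * 5 * 8.435 = 1246 Wh

1246 Wh


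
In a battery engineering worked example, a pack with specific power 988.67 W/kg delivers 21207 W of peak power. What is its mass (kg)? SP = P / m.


m = P / SP = 21207 / 988.67 = 21.45 kg

21.45 kg


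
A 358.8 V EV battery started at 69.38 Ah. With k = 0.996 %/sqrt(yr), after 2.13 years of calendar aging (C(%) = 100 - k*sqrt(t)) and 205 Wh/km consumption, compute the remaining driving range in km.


Step 1: capacity retention = 100 - 0.996 * sqrt(2.13) = 100 - 0.996 * 1.4595 = 98.546%
Step 2: C_now = 69.38 * 98.546/100 = 68.371 Ah
Step 3: E_pack = V * C_now = 358.8 * 68.371 = 24532 Wh
Step 4: range = E_pack / consumption = 24532 / 205 = 119.7 km

119.7 km


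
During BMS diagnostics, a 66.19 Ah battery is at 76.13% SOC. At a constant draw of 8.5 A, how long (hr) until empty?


Step 1: remaining = SOC/100 * C_total = 76.13/100 * 66.19 = 50.39 Ah
Step 2: t = remaining / I = 50.39 / 8.5 = 5.928 hr

5.928 hr


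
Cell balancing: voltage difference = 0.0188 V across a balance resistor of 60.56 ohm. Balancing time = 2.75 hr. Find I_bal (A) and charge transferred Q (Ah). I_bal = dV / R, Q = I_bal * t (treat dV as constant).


I_bal = dV / R = 0.0188 / 60.56 = 3.1044e-04 A
Q = I_bal * t = 3.1044e-04 * 2.75 = 8.537e-04 Ah

I=3.1044e-04 A, Q=8.537e-04 Ah


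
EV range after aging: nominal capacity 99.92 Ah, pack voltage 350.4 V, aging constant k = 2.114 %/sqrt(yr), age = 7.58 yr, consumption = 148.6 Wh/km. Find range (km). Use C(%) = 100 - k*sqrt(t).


Step 1: capacity retention = 100 - 2.114 * sqrt(7.58) = 100 - 2.114 * 2.7532 = 94.18%
Step 2: C_now = 99.92 * 94.18/100 = 94.105 Ah
Step 3: E_pack = V * C_now = 350.4 * 94.105 = 32974 Wh
Step 4: range = E_pack / consumption = 32974 / 148.6 = 221.9 km

221.9 km


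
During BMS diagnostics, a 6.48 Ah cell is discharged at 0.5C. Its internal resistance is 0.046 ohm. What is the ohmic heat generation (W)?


Step 1: I = C_rate * capacity = 0.5 * 6.48 = 3.24 A
Step 2: Q = I^2 * R = 3.24^2 * 0.046 = 10.498 * 0.046 = 0.4829 W

0.4829 W


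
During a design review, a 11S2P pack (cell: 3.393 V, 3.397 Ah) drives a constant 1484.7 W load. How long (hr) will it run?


Step 1: E_pack = Ns * V_cell * Np * C_cell = 11 * 3.393 * 2 * 3.397 = 253.57 Wh
Step 2: t = E_pack / P = 253.57 / 1484.7 = 0.1708 hr

0.1708 hr


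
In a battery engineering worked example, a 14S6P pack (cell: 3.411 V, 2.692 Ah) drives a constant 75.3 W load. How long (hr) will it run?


Step 1: E_pack = Ns * V_cell * Np * C_cell = 14 * 3.411 * 6 * 2.692 = 771.32 Wh
Step 2: t = E_pack / P = 771.32 / 75.3 = 10.24 hr

10.24 hr


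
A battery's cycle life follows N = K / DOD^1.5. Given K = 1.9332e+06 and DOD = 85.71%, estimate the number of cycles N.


Step 1: DOD^1.5 = 85.71^1.5 = 793.5
Step 2: N = 1.9332e+06 / 793.5 = 2436 cycles

2436 cycles


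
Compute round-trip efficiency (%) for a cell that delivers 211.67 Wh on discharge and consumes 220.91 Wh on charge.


eta_e = E_dis / E_chg * 100 = 211.67 / 220.91 * 100 = 95.82%

95.82%


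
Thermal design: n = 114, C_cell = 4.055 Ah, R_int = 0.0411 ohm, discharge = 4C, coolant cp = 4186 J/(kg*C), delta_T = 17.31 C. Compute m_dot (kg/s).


Step 1: I = 4 * 4.055 = 16.22 A
Step 2: Q_cell = I^2 * R = 16.22^2 * 0.0411 = 10.813 W
Step 3: Q_total = 114 * 10.813 = 1232.7 W
Step 4: m_dot = Q_total / (cp * dT) = 1232.7 / (4186 * 17.31) = 0.01701 kg/s

0.01701 kg/s


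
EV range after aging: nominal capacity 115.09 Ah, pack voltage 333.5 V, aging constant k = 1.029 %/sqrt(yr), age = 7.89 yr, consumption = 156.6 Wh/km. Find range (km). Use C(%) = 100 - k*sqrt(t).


Step 1: capacity retention = 100 - 1.029 * sqrt(7.89) = 100 - 1.029 * 2.8089 = 97.11%
Step 2: C_now = 115.09 * 97.11/100 = 111.76 Ah
Step 3: E_pack = V * C_now = 333.5 * 111.76 = 37272 Wh
Step 4: range = E_pack / consumption = 37272 / 156.6 = 238.0 km

238.0 km


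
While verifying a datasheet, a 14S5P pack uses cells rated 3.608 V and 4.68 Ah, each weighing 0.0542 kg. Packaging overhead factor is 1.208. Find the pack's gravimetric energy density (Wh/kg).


Step 1: V_pack = 14 * 3.608 = 50.512 V
Step 2: C_pack = 5 * 4.68 = 23.4 Ah
Step 3: E_pack = V_pack * C_pack = 50.512 * 23.4 = 1182 Wh
Step 4: m_pack = 14 * 5 * 0.0542 * 1.208 = 4.5832 kg
Step 5: ED = E_pack / m_pack = 1182 / 4.5832 = 257.9 Wh/kg

257.9 Wh/kg


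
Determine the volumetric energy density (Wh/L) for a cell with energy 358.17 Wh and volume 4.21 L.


ED = E / V = 358.17 / 4.21 = 85.08 Wh/L

85.08 Wh/L


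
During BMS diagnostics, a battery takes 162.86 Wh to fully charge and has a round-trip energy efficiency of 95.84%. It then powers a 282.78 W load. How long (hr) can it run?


Step 1: E_discharge = eta/100 * E_charge = 95.84/100 * 162.86 = 156.09 Wh
Step 2: t = E_discharge / P = 156.09 / 282.78 = 0.5520 hr

0.5520 hr


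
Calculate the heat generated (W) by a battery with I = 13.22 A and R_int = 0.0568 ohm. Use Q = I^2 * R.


Q = I^2 * R = 13.22^2 * 0.0568 = 9.927 W

9.927 W


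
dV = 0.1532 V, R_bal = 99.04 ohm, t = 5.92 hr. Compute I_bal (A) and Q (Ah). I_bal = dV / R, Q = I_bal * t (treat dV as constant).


First, Ohm's law: I_bal = 0.1532 V / 99.04 ohm = 0.0015468 A
Then Q = I * t = 0.0015468 A * 5.92 hr = 0.009157 Ah

I=0.0015468 A, Q=0.009157 Ah


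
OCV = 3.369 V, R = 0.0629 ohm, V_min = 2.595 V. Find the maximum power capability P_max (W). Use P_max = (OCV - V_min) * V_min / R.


dV = OCV - V_min = 0.774 V (so I_max = dV / R)
P_max = dV * V_min / R = 0.774 * 2.595 / 0.0629 = 31.93 W

31.93 W


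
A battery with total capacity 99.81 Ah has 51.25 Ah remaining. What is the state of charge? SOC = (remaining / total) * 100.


SOC = (remaining / total) * 100 = (51.25 / 99.81) * 100 = 51.35%

51.35%


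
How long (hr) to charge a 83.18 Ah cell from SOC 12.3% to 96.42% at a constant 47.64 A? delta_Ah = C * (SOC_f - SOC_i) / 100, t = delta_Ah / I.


delta_Ah = 83.18 * (96.42 - 12.3) / 100 = 69.971 Ah
t = delta_Ah / I = 69.971 / 47.64 = 1.469 hr

1.469 hr


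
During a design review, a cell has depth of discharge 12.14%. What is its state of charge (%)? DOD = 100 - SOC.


SOC = 100 - DOD = 100 - 12.14 = 87.86%

87.86%


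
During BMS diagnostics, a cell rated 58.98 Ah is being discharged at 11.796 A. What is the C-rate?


Rearranging: C_rate = 11.796 / 58.98 = 0.2C

0.2C


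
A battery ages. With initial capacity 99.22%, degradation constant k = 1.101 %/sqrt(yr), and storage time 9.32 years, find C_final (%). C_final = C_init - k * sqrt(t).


sqrt(t) = sqrt(9.32) = 3.0529
C_final = 99.22 - 1.101 * 3.0529 = 95.86%

95.86%


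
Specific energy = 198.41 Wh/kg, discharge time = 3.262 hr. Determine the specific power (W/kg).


P_specific = E / t = 198.41 / 3.262 = 60.82 W/kg

60.82 W/kg


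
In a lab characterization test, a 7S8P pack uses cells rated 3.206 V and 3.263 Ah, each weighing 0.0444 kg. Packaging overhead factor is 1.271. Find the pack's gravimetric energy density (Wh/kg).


Step 1: V_pack = 7 * 3.206 = 22.442 V
Step 2: C_pack = 8 * 3.263 = 26.104 Ah
Step 3: E_pack = V_pack * C_pack = 22.442 * 26.104 = 585.83 Wh
Step 4: m_pack = 7 * 8 * 0.0444 * 1.271 = 3.1602 kg
Step 5: ED = E_pack / m_pack = 585.83 / 3.1602 = 185.4 Wh/kg

185.4 Wh/kg


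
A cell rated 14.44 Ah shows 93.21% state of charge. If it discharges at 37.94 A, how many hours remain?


Step 1: remaining = SOC/100 * C_total = 93.21/100 * 14.44 = 13.46 Ah
Step 2: t = remaining / I = 13.46 / 37.94 = 0.3548 hr

0.3548 hr


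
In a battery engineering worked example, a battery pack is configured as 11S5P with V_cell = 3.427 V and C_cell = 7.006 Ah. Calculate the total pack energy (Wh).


E = Ns * Vcell * Np * Ccell = 11 * 3.427 * 5 * 7.006 = 1321 Wh

1321 Wh


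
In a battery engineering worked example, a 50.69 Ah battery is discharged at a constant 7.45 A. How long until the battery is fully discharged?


Runtime = 50.69 Ah / 7.45 A = 6.804 hr

6.804 hr


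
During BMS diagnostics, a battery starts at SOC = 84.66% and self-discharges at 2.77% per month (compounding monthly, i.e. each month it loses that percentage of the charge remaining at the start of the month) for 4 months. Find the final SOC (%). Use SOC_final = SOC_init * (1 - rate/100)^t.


decay = (1 - 2.77/100)^4 = 0.89372
SOC_final = 84.66 * 0.89372 = 75.66%

75.66%


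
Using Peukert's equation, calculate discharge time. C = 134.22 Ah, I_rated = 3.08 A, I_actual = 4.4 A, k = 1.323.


Step 1: t_rated = C / I_rated = 134.22 / 3.08 = 43.578 hr
Step 2: ratio = 3.08 / 4.4 = 0.7
Step 3: ratio^k = 0.7^1.323 = 0.62383
Step 4: t = t_rated * ratio^k = 43.578 * 0.62383 = 27.19 hr

27.19 hr


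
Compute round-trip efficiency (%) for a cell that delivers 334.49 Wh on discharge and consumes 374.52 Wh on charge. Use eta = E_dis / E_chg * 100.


eta_e = E_dis / E_chg * 100 = 334.49 / 374.52 * 100 = 89.31%

89.31%


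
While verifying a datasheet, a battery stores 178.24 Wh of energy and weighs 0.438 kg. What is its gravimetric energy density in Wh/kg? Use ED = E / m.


Specific energy = 178.24 Wh / 0.438 kg = 406.9 Wh/kg

406.9 Wh/kg


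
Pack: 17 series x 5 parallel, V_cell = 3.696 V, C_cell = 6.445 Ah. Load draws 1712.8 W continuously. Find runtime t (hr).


Step 1: E_pack = Ns * V_cell * Np * C_cell = 17 * 3.696 * 5 * 6.445 = 2024.8 Wh
Step 2: t = E_pack / P = 2024.8 / 1712.8 = 1.182 hr

1.182 hr


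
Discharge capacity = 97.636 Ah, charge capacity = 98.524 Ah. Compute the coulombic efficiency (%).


Coulombic efficiency = 97.636/98.524 * 100% = 99.10%

99.10%


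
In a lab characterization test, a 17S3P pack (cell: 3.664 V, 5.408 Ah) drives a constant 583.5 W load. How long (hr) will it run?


Step 1: E_pack = Ns * V_cell * Np * C_cell = 17 * 3.664 * 3 * 5.408 = 1010.6 Wh
Step 2: t = E_pack / P = 1010.6 / 583.5 = 1.732 hr

1.732 hr
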